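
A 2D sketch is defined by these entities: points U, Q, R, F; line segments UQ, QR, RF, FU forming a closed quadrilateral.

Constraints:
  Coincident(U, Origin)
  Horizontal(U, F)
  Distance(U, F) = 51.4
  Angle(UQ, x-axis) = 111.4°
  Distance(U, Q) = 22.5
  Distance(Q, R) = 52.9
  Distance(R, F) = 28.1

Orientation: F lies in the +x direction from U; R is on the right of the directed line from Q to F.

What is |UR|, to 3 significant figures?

33.4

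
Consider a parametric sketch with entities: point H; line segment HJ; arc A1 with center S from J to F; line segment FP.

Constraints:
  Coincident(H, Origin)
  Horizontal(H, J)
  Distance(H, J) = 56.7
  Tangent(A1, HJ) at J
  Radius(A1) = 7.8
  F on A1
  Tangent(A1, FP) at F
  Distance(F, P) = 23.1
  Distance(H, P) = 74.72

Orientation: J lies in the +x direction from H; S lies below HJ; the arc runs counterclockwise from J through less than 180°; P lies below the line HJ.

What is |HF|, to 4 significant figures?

53.33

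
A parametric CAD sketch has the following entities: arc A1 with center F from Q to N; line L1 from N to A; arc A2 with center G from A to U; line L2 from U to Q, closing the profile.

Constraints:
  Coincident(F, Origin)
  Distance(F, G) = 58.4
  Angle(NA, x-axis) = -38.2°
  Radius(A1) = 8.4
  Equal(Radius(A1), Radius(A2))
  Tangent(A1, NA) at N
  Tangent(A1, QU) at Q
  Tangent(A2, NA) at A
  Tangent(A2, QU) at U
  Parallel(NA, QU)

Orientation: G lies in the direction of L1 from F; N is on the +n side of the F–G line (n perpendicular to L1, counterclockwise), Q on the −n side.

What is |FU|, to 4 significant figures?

59.00

The slot axis is L1's direction at -38.2°, so u = (cos -38.2°, sin -38.2°) = (0.7859, -0.6184) and n = (−sin -38.2°, cos -38.2°) = (0.6184, 0.7859). F is at the origin and G lies 58.4 along u from F, so G = 58.4·u = (45.89, -36.12). Tangency of A1 to both parallel lines with radius 8.4 puts N and Q at F ± 8.4·n: N = (5.195, 6.601), Q = (-5.195, -6.601). Equal radii place A and U the same way about G: A = G + 8.4·n = (51.09, -29.51), U = G − 8.4·n = (40.70, -42.72). Then |FU| = |U − F| = 59.00.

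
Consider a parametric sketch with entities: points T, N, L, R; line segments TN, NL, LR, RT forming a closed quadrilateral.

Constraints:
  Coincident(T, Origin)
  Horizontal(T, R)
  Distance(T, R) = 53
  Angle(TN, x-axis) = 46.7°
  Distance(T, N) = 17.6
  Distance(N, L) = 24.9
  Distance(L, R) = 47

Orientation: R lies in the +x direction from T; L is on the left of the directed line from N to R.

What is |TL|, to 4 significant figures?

41.92

Checks: |NL| = 24.90 ✓; |LR| = 47.00 ✓.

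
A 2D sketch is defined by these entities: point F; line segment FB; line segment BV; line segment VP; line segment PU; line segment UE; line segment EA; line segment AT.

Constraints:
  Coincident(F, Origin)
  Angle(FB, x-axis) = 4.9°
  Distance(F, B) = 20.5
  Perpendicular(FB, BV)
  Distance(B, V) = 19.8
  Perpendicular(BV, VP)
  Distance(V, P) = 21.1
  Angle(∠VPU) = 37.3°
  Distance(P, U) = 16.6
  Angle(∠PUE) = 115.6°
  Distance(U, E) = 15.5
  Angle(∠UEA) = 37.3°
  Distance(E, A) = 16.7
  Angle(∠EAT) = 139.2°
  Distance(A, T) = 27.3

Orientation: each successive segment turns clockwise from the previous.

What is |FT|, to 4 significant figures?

14.75

∠UEA = 37.3° gives EA at -164.9° from the x-axis; with |EA| = 16.7, A = (11.62, -18.84). ∠EAT = 139.2° gives AT at 154.3° from the x-axis; with |AT| = 27.3, T = (-12.98, -6.996). Then |FT| = |T − F| = 14.75.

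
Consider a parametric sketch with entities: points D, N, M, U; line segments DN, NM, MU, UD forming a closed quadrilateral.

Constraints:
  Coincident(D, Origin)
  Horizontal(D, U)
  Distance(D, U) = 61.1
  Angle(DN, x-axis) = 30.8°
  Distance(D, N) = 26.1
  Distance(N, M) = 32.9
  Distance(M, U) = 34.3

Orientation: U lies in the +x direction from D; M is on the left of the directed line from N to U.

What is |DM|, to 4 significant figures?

58.96

D is at the origin; DU is horizontal with |DU| = 61.1 and U in +x, so U = (61.1, 0). DN runs at 30.8° with |DN| = 26.1, so N = (22.42, 13.36). M is determined by |NM| = 32.9 and |MU| = 34.3 together: it lies at the intersection of circle(N, 32.9) and circle(U, 34.3). With |NU| = 40.92, the foot of the radical line on NU is 19.31 from N and the perpendicular offset is √(32.9² − 19.31²) = 26.63. Taking the left-of-NU solution: M = (49.37, 32.23).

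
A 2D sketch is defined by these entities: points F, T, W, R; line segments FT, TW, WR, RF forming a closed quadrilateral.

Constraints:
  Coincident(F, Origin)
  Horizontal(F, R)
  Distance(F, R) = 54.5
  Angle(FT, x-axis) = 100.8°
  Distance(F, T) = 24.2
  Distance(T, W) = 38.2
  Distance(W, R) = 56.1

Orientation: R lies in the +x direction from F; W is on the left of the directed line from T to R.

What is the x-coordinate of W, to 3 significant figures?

25.2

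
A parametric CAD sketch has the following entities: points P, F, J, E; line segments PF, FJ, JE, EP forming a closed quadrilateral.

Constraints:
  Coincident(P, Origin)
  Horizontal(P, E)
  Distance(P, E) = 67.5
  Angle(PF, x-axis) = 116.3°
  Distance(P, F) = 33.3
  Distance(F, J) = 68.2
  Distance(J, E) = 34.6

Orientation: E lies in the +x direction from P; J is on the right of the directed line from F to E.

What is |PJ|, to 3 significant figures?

39.5

Checks: |FJ| = 68.20 ✓; |JE| = 34.60 ✓.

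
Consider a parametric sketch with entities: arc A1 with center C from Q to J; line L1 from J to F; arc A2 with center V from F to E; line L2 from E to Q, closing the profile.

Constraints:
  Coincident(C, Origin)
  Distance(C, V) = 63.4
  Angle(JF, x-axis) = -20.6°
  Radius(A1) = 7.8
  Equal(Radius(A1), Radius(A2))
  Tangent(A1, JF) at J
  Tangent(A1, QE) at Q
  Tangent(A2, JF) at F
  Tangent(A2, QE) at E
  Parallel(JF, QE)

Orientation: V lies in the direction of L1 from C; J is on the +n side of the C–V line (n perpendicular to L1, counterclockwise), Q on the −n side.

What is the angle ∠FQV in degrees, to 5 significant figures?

6.8096°

Tangency of A1 to both parallel lines with radius 7.8 puts J and Q at C ± 7.8·n: J = (2.7444, 7.3013), Q = (-2.7444, -7.3013). Equal radii place F and E the same way about V: F = V + 7.8·n = (62.091, -15.005), E = V − 7.8·n = (56.602, -29.608). Then cos ∠FQV = QF·QV / (|QF||QV|), giving 6.8096°.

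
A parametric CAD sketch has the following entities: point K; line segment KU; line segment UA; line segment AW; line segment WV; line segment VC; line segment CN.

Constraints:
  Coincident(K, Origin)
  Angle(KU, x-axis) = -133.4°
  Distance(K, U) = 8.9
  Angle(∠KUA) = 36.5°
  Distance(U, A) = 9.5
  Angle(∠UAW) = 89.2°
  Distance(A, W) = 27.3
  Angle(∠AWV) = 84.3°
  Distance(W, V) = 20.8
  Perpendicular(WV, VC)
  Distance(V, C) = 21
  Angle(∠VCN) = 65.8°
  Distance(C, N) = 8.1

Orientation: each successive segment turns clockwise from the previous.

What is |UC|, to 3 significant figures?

10.0

K is at the origin; KU runs at -133.4° with length 8.9, so U = (-6.12, -6.47). ∠KUA = 36.5° gives UA at 83.1° from the x-axis; with |UA| = 9.5, A = (-4.97, 2.96). ∠UAW = 89.2° gives AW at -7.70° from the x-axis; with |AW| = 27.3, W = (22.1, -0.693). ∠AWV = 84.3° gives WV at -103° from the x-axis; with |WV| = 20.8, V = (17.3, -20.9). WV ⟂ VC, so VC runs at 167°; with |VC| = 21.0, C = (-3.17, -16.1). Then |UC| = |C − U| = 10.0.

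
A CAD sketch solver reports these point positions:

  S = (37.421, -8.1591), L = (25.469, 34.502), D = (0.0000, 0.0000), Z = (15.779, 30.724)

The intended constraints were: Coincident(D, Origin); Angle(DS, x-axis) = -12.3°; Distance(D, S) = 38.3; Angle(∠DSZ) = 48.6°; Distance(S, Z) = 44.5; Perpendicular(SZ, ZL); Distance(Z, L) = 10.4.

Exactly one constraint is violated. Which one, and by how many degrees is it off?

Perpendicular(SZ, ZL) — off by 7.80°.

D = (0.00, 0.00) ✓; DS at -12.30° ✓; |DS| = 38.30 ✓; ∠DSZ = 48.60° ✓; |SZ| = 44.50 ✓; ∠(SZ, ZL) = 97.80° ✗; |ZL| = 10.40 ✓.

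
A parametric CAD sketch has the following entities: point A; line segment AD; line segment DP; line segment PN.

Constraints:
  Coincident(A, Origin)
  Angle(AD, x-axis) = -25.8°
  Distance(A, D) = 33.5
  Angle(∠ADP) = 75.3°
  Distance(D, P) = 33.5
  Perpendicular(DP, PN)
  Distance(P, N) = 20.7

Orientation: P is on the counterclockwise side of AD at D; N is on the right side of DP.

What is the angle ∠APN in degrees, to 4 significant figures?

142.3°

∠ADP = 75.3°, so DP runs at -25.8° + (180° − 75.3°) = 78.90° from the x-axis; with |DP| = 33.5, P = D + 33.5·(cos 78.90°, sin 78.90°) = (36.61, 18.29). DP is perpendicular to PN; with |PN| = 20.7 on the right of DP, N = P + 20.7·(0.9813, -0.1925) = (56.92, 14.31). Then cos ∠APN = PA·PN / (|PA||PN|), giving 142.3°.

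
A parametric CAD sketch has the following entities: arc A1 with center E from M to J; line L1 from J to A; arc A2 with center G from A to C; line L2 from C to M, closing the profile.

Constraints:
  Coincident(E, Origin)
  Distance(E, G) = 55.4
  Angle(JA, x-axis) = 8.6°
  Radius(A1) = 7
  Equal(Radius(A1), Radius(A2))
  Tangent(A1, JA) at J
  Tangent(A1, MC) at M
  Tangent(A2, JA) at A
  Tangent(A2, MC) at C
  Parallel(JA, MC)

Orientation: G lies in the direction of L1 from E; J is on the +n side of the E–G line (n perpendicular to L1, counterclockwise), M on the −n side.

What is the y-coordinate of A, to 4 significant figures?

15.21

Tangency of A1 to both parallel lines with radius 7.0 puts J and M at E ± 7.0·n: J = (-1.047, 6.921), M = (1.047, -6.921). Equal radii place A and C the same way about G: A = G + 7.0·n = (53.73, 15.21), C = G − 7.0·n = (55.82, 1.363). So A.y = 15.21.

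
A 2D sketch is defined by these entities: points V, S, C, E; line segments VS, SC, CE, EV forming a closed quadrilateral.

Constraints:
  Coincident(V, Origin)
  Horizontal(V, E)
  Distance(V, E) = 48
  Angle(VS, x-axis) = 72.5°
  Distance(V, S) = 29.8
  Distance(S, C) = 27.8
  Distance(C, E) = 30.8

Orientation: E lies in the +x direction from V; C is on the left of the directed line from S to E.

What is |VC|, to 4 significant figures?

46.62

Checks: V = (0.00, 0.00) ✓; |SC| = 27.80 ✓; |CE| = 30.80 ✓.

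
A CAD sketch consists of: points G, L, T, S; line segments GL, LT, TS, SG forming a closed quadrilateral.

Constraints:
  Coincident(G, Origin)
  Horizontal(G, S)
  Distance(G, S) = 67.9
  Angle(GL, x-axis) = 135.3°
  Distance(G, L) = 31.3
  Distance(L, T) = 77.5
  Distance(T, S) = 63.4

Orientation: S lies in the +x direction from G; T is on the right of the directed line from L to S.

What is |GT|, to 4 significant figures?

47.25

G is at the origin; GS is horizontal with |GS| = 67.9 and S in +x, so S = (67.9, 0). GL runs at 135.3° with |GL| = 31.3, so L = (-22.25, 22.02). T is determined by |LT| = 77.5 and |TS| = 63.4 together: it lies at the intersection of circle(L, 77.5) and circle(S, 63.4). With |LS| = 92.80, the foot of the radical line on LS is 57.10 from L and the perpendicular offset is √(77.5² − 57.10²) = 52.40. Taking the right-of-LS solution: T = (20.79, -42.43).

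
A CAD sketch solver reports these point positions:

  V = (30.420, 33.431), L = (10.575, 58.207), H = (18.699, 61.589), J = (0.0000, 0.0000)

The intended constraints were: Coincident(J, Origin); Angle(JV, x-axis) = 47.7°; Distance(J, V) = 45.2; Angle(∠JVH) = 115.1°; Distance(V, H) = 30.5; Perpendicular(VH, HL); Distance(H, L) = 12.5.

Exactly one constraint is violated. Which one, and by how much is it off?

Distance(H, L) = 12.5 — off by 3.70.

J = (0.00, 0.00) ✓; JV at 47.70° ✓; |JV| = 45.20 ✓; ∠JVH = 115.1° ✓; |VH| = 30.50 ✓; ∠(VH, HL) = 90.00° ✓; |HL| = 8.800 ✗.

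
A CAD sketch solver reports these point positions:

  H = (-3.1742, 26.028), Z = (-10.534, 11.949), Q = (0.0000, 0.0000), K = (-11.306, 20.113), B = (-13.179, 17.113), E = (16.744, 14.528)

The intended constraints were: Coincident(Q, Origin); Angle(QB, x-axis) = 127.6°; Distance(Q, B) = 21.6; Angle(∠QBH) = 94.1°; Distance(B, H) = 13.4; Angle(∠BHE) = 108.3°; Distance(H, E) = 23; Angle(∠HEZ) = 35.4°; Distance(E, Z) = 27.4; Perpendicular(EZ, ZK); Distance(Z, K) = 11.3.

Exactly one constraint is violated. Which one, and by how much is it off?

Distance(Z, K) = 11.3 — off by 3.10.

Q = (0.00, 0.00) ✓; QB at 127.6° ✓; |QB| = 21.60 ✓; ∠QBH = 94.10° ✓; |BH| = 13.40 ✓; ∠BHE = 108.3° ✓; |HE| = 23.00 ✓; ∠HEZ = 35.40° ✓; |EZ| = 27.40 ✓; ∠(EZ, ZK) = 90.00° ✓; |ZK| = 8.200 ✗.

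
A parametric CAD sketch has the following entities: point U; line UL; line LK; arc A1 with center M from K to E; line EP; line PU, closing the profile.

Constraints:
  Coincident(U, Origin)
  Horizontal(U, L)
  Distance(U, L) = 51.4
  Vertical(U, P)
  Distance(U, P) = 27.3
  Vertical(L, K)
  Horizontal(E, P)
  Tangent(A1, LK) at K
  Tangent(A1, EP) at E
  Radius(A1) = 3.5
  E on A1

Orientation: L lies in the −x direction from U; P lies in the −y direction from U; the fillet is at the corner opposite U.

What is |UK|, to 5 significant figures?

56.643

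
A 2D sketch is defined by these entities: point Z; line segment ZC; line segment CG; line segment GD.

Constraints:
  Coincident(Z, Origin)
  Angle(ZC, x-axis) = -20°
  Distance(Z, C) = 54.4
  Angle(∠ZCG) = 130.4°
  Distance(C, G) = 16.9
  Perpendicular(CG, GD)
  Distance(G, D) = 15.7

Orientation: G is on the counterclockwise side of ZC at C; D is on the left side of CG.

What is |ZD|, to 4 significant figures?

58.16

Z is at the origin; ZC runs at -20.0° with length 54.4, so C = 54.4·(cos -20.0°, sin -20.0°) = (51.12, -18.61). ∠ZCG = 130.4°, so CG runs at -20.0° + (180° − 130.4°) = 29.60° from the x-axis; with |CG| = 16.9, G = C + 16.9·(cos 29.60°, sin 29.60°) = (65.81, -10.26). The perpendicularity gives GD at right angles to CG; with |GD| = 15.7 on the left of CG, D = G + 15.7·(-0.4939, 0.8695) = (58.06, 3.393). Then |ZD| = |D − Z| = 58.16.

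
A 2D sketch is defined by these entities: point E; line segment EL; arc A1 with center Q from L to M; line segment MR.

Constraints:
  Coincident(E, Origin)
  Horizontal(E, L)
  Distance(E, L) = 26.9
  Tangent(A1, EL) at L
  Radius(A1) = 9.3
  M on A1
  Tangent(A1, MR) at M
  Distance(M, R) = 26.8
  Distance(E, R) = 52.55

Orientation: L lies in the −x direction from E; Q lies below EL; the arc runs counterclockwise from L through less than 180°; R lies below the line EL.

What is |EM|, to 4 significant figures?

37.04

Checks: |QL| = 9.300 ✓; |QM| = 9.300 ✓; ∠(QM, MR) = 90.00° ✓; |MR| = 26.80 ✓; |ER| = 52.55 ✓.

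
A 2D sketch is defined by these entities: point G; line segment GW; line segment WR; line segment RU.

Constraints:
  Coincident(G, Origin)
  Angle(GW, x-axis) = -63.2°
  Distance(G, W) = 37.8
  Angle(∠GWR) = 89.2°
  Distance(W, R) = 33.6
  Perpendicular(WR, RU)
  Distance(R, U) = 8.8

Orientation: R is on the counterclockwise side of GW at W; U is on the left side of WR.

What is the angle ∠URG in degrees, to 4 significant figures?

41.19°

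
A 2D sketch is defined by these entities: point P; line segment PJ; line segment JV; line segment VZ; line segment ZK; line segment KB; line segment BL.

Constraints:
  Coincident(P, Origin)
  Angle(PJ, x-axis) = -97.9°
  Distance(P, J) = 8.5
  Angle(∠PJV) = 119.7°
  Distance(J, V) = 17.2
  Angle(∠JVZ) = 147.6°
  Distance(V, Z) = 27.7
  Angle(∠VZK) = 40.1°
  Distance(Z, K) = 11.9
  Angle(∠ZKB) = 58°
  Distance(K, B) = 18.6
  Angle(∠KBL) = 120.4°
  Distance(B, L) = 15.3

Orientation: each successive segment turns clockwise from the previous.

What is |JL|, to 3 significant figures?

51.7

P is at the origin; PJ runs at -97.9° with length 8.5, so J = (-1.17, -8.42). ∠PJV = 119.7° gives JV at -158° from the x-axis; with |JV| = 17.2, V = (-17.1, -14.8). ∠JVZ = 147.6° gives VZ at 169° from the x-axis; with |VZ| = 27.7, Z = (-44.4, -9.71). ∠VZK = 40.1° gives ZK at 29.5° from the x-axis; with |ZK| = 11.9, K = (-34.0, -3.85). ∠ZKB = 58.0° gives KB at -92.5° from the x-axis; with |KB| = 18.6, B = (-34.8, -22.4). ∠KBL = 120.4° gives BL at -152° from the x-axis; with |BL| = 15.3, L = (-48.3, -29.6). Then |JL| = |L − J| = 51.7.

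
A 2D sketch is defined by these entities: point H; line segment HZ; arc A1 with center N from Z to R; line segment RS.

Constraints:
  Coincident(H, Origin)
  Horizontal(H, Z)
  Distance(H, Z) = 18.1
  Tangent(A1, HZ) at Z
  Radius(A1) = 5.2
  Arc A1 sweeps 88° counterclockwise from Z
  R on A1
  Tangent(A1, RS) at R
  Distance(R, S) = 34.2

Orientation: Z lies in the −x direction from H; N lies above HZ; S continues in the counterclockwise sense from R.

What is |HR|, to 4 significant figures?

13.84

Since A1 is tangent to HZ there, NZ ⟂ HZ, so N = Z + (0, 5.2) = (-18.10, 5.200). On A1, Z sits at bearing -90° from N; an 88° counterclockwise sweep puts R at bearing -2°, so R = N + 5.2·(cos -2°, sin -2°) = (-12.90, 5.019). Then |HR| = |R − H| = 13.84.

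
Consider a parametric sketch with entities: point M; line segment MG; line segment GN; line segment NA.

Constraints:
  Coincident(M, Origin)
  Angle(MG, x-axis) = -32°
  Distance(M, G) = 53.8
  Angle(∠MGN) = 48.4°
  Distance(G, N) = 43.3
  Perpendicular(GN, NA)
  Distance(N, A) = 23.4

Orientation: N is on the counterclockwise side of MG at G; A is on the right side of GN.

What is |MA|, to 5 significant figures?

64.082

M is at the origin; MG runs at -32.0° with length 53.8, so G = 53.8·(cos -32.0°, sin -32.0°) = (45.625, -28.510). ∠MGN = 48.4°, so GN runs at -32.0° + (180° − 48.4°) = 99.600° from the x-axis; with |GN| = 43.3, N = G + 43.3·(cos 99.600°, sin 99.600°) = (38.404, 14.184). The perpendicularity gives NA at right angles to GN; with |NA| = 23.4 on the right of GN, A = N + 23.4·(0.98600, 0.16677) = (61.476, 18.086). Then |MA| = |A − M| = 64.082.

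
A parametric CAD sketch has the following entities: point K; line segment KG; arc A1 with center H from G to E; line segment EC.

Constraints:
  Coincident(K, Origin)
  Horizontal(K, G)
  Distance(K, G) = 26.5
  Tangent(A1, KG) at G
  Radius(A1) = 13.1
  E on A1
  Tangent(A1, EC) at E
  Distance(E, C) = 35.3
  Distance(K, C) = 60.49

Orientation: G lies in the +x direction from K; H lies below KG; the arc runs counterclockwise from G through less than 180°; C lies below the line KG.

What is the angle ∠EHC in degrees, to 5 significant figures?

69.640°

K is at the origin; KG is horizontal with |KG| = 26.5 and G on the +x side, so G = (26.500, 0.0000). Since A1 is tangent to KG there, HG ⟂ KG, so H = G + (0, -13.1) = (26.500, -13.100). Since HE ⟂ EC (tangency), |HC| = √(13.1² + 35.3²) = 37.652 regardless of where E sits on A1. So C lies on both circle(K, 60.49) and circle(H, 37.652); the below-KG intersection is C = (34.068, -49.984). E is the foot of the tangent from C: E = (15.385, -20.033).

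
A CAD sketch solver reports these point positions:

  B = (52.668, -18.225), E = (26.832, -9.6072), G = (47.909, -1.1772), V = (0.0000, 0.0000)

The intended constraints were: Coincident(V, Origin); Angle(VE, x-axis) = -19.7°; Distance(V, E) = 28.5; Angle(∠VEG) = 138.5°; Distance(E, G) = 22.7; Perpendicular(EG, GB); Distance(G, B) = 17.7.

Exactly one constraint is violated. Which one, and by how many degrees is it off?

Perpendicular(EG, GB) — off by 6.20°.

V = (0.00, 0.00) ✓; VE at -19.70° ✓; |VE| = 28.50 ✓; ∠VEG = 138.5° ✓; |EG| = 22.70 ✓; ∠(EG, GB) = 96.20° ✗; |GB| = 17.70 ✓.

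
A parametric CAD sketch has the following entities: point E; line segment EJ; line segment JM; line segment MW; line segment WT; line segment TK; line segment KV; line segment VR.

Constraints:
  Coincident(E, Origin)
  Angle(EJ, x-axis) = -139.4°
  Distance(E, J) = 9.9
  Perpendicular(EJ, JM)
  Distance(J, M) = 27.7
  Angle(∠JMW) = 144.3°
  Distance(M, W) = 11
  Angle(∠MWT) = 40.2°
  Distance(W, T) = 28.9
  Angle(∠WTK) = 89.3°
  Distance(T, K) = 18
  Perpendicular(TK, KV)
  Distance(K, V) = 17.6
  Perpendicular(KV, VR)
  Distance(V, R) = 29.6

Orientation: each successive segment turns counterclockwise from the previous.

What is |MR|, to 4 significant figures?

19.16

TK is perpendicular to KV, so KV runs at -53.20°; with |KV| = 17.6, V = (0.2986, -31.60). The perpendicularity gives VR at right angles to KV, so VR runs at 36.80°; with |VR| = 29.6, R = (24.00, -13.87). Then |MR| = |R − M| = 19.16.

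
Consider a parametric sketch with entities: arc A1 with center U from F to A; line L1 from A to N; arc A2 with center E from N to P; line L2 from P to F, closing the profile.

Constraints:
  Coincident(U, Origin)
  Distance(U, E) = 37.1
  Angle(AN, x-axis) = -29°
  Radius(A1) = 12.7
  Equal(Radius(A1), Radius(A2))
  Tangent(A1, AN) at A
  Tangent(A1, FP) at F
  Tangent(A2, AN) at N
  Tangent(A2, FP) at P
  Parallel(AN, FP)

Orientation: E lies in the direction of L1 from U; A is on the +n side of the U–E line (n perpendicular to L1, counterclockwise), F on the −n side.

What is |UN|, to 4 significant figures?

39.21

The slot axis is L1's direction at -29.0°, so u = (cos -29.0°, sin -29.0°) = (0.8746, -0.4848) and n = (−sin -29.0°, cos -29.0°) = (0.4848, 0.8746). U is at the origin and E lies 37.1 along u from U, so E = 37.1·u = (32.45, -17.99). Tangency of A1 to both parallel lines with radius 12.7 puts A and F at U ± 12.7·n: A = (6.157, 11.11), F = (-6.157, -11.11). Equal radii place N and P the same way about E: N = E + 12.7·n = (38.61, -6.879), P = E − 12.7·n = (26.29, -29.09). Then |UN| = |N − U| = 39.21.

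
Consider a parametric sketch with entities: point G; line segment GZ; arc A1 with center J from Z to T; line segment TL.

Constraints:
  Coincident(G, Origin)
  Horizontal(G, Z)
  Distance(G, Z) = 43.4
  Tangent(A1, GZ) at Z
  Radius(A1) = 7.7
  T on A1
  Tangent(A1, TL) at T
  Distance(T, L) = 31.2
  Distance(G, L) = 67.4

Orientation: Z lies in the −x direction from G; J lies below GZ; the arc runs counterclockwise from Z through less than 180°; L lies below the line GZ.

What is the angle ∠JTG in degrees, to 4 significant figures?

16.82°

G is at the origin; GZ is horizontal with |GZ| = 43.4 and Z on the −x side, so Z = (-43.40, 0.000). The tangent condition forces JZ to be normal to GZ, so J = Z + (0, -7.7) = (-43.40, -7.700). Since JT ⟂ TL (tangency), |JL| = √(7.7² + 31.2²) = 32.14 regardless of where T sits on A1. So L lies on both circle(G, 67.4) and circle(J, 32.14); the below-GZ intersection is L = (-56.23, -37.17). T is the foot of the tangent from L: T = (-50.99, -6.408).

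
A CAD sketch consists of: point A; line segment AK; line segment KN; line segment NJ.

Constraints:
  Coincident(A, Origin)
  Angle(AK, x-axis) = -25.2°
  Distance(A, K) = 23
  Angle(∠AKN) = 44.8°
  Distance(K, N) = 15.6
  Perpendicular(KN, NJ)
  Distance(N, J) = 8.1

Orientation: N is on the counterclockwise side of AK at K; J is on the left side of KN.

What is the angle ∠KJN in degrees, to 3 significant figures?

62.6°

∠AKN = 44.8°, so KN runs at -25.2° + (180° − 44.8°) = 110° from the x-axis; with |KN| = 15.6, N = K + 15.6·(cos 110°, sin 110°) = (15.5, 4.87). KN ⟂ NJ; with |NJ| = 8.1 on the left of KN, J = N + 8.1·(-0.940, -0.342) = (7.86, 2.10). Then cos ∠KJN = JK·JN / (|JK||JN|), giving 62.6°.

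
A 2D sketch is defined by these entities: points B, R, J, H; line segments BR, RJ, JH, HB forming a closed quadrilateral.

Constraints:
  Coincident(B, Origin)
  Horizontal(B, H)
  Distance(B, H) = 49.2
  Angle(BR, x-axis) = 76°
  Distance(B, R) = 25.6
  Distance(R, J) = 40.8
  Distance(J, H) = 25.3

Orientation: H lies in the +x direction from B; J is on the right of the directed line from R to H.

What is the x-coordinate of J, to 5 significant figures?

26.265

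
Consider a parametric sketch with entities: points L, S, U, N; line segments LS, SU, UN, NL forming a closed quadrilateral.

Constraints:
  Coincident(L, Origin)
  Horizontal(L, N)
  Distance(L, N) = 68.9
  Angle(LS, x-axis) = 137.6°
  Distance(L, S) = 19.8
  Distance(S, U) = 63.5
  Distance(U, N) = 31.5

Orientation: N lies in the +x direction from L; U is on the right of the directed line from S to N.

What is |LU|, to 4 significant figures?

44.66

Checks: |SU| = 63.50 ✓; |UN| = 31.50 ✓.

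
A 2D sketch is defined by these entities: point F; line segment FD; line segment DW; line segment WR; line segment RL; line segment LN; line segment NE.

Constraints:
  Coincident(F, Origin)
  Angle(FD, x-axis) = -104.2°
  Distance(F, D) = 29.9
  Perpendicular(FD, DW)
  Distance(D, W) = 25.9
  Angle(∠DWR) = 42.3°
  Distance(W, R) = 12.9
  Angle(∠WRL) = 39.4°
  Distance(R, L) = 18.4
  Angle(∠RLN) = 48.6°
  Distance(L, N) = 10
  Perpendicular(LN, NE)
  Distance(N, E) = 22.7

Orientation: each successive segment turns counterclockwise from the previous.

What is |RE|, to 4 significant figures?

9.158

∠RLN = 48.6° gives LN at 35.50° from the x-axis; with |LN| = 10.0, N = (16.90, -37.08). The perpendicularity gives NE at right angles to LN, so NE runs at 125.5°; with |NE| = 22.7, E = (3.722, -18.60). Then |RE| = |E − R| = 9.158.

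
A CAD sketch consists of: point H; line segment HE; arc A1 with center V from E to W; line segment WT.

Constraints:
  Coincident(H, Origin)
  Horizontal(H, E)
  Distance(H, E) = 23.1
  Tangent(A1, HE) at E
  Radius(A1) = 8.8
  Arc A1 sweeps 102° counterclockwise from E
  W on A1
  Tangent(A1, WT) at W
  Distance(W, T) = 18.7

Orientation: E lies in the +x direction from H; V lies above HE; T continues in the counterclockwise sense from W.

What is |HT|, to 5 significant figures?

40.129

H is at the origin; HE is horizontal with |HE| = 23.1 and E on the +x side, so E = (23.100, 0.0000). The tangent condition forces VE to be normal to HE, so V = E + (0, 8.8) = (23.100, 8.8000). On A1, E sits at bearing -90° from V; a 102° counterclockwise sweep puts W at bearing 12°, so W = V + 8.8·(cos 12°, sin 12°) = (31.708, 10.630). Tangency of A1 to WT means the radius VW is perpendicular to WT, so WT runs along (−sin 12°, cos 12°); with |WT| = 18.7, T = (27.820, 28.921). Then |HT| = |T − H| = 40.129.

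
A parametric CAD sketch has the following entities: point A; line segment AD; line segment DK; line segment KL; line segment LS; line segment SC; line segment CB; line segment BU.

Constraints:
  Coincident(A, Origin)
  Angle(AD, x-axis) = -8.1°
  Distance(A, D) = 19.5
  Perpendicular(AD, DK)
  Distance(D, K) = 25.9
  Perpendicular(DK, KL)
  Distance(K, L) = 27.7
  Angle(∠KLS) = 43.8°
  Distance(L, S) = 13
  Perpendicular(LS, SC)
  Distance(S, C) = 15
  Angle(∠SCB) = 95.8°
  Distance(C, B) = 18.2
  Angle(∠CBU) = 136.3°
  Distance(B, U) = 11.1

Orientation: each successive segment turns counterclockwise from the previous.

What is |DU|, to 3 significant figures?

52.7

A is at the origin; AD runs at -8.1° with length 19.5, so D = (19.3, -2.75). The perpendicularity gives DK at right angles to AD, so DK runs at 81.9°; with |DK| = 25.9, K = (23.0, 22.9). DK is perpendicular to KL, so KL runs at 172°; with |KL| = 27.7, L = (-4.47, 26.8). ∠KLS = 43.8° gives LS at -51.9° from the x-axis; with |LS| = 13.0, S = (3.55, 16.6). The perpendicularity gives SC at right angles to LS, so SC runs at 38.1°; with |SC| = 15.0, C = (15.4, 25.8). ∠SCB = 95.8° gives CB at 122° from the x-axis; with |CB| = 18.2, B = (5.63, 41.2). ∠CBU = 136.3° gives BU at 166° from the x-axis; with |BU| = 11.1, U = (-5.14, 43.9). Then |DU| = |U − D| = 52.7.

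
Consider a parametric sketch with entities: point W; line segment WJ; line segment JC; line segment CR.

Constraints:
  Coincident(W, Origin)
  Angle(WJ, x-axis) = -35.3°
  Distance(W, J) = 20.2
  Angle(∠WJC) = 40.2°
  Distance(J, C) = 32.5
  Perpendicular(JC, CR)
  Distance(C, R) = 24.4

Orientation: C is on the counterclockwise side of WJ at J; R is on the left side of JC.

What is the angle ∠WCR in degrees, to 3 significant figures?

52.6°

∠WJC = 40.2°, so JC runs at -35.3° + (180° − 40.2°) = 105° from the x-axis; with |JC| = 32.5, C = J + 32.5·(cos 105°, sin 105°) = (8.35, 19.8). JC ⟂ CR; with |CR| = 24.4 on the left of JC, R = C + 24.4·(-0.968, -0.250) = (-15.3, 13.7). Then cos ∠WCR = CW·CR / (|CW||CR|), giving 52.6°.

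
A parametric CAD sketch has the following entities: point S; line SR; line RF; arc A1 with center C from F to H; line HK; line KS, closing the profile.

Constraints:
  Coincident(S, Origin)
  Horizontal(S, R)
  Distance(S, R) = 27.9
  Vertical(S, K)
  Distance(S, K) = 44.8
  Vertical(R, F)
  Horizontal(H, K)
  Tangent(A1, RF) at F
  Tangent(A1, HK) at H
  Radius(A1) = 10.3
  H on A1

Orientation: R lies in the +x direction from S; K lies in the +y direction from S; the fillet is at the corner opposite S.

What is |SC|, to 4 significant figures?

38.73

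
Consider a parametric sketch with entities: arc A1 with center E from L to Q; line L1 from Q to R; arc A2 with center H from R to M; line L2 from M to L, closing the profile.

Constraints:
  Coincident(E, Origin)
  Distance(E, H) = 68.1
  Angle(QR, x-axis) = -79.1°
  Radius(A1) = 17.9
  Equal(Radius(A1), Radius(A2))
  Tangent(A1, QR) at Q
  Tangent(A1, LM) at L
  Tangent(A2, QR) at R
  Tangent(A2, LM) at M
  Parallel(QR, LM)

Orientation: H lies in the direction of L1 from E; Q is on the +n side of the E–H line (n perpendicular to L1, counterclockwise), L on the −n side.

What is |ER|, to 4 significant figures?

70.41

The slot axis is L1's direction at -79.1°, so u = (cos -79.1°, sin -79.1°) = (0.1891, -0.9820) and n = (−sin -79.1°, cos -79.1°) = (0.9820, 0.1891). E is at the origin and H lies 68.1 along u from E, so H = 68.1·u = (12.88, -66.87). Tangency of A1 to both parallel lines with radius 17.9 puts Q and L at E ± 17.9·n: Q = (17.58, 3.385), L = (-17.58, -3.385). Equal radii place R and M the same way about H: R = H + 17.9·n = (30.45, -63.49), M = H − 17.9·n = (-4.700, -70.26). Then |ER| = |R − E| = 70.41.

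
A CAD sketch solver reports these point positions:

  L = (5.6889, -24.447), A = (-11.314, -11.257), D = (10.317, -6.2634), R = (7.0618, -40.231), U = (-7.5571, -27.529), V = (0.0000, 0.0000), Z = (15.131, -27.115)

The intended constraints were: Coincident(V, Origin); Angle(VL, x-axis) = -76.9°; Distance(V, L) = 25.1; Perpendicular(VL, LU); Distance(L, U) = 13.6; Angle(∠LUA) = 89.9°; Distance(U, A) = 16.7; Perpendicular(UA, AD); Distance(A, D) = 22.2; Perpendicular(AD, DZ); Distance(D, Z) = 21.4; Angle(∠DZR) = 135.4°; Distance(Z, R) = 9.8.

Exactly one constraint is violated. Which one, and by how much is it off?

Distance(Z, R) = 9.8 — off by 5.60.

V = (0.00, 0.00) ✓; VL at -76.90° ✓; |VL| = 25.10 ✓; ∠(VL, LU) = 90.00° ✓; |LU| = 13.60 ✓; ∠LUA = 89.90° ✓; |UA| = 16.70 ✓; ∠(UA, AD) = 90.00° ✓; |AD| = 22.20 ✓; ∠(AD, DZ) = 90.00° ✓; |DZ| = 21.40 ✓; ∠DZR = 135.4° ✓; |ZR| = 15.40 ✗.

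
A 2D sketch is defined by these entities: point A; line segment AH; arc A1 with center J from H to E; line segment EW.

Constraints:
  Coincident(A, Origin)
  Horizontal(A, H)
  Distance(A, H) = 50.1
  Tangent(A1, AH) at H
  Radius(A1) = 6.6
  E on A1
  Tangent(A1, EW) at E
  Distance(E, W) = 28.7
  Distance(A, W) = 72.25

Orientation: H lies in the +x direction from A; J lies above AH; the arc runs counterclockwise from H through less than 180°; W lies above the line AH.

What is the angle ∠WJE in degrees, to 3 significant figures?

77.0°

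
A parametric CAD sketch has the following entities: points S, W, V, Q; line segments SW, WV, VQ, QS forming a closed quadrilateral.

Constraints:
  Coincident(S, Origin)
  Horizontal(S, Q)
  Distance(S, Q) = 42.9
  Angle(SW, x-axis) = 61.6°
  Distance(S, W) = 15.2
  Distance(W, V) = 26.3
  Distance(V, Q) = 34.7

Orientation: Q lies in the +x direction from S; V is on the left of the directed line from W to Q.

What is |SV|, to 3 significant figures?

40.9

S is at the origin; SQ is horizontal with |SQ| = 42.9 and Q in +x, so Q = (42.9, 0). SW runs at 61.6° with |SW| = 15.2, so W = (7.23, 13.4). V is determined by |WV| = 26.3 and |VQ| = 34.7 together: it lies at the intersection of circle(W, 26.3) and circle(Q, 34.7). With |WQ| = 38.1, the foot of the radical line on WQ is 12.3 from W and the perpendicular offset is √(26.3² − 12.3²) = 23.2. Taking the left-of-WQ solution: V = (26.9, 30.8).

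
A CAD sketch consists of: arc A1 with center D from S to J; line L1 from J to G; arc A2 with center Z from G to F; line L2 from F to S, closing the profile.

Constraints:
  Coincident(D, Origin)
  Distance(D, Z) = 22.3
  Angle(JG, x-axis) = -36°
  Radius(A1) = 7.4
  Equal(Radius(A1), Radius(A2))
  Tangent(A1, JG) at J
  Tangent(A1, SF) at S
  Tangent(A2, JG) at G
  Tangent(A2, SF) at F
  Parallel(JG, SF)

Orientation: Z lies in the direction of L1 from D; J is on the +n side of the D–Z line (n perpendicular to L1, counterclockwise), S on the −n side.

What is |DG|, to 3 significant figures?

23.5

The slot axis is L1's direction at -36.0°, so u = (cos -36.0°, sin -36.0°) = (0.809, -0.588) and n = (−sin -36.0°, cos -36.0°) = (0.588, 0.809). D is at the origin and Z lies 22.3 along u from D, so Z = 22.3·u = (18.0, -13.1). Tangency of A1 to both parallel lines with radius 7.4 puts J and S at D ± 7.4·n: J = (4.35, 5.99), S = (-4.35, -5.99). Equal radii place G and F the same way about Z: G = Z + 7.4·n = (22.4, -7.12), F = Z − 7.4·n = (13.7, -19.1). Then |DG| = |G − D| = 23.5.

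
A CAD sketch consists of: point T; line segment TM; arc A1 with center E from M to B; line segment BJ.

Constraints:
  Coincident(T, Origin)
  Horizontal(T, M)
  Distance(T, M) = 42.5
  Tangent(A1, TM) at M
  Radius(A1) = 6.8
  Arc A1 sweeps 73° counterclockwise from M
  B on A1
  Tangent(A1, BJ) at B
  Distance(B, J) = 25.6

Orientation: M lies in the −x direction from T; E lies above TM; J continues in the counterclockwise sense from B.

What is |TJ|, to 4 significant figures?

40.88

On A1, M sits at bearing -90° from E; a 73° counterclockwise sweep puts B at bearing -17°, so B = E + 6.8·(cos -17°, sin -17°) = (-36.00, 4.812). Tangency of A1 to BJ means the radius EB is perpendicular to BJ, so BJ runs along (−sin -17°, cos -17°); with |BJ| = 25.6, J = (-28.51, 29.29). Then |TJ| = |J − T| = 40.88.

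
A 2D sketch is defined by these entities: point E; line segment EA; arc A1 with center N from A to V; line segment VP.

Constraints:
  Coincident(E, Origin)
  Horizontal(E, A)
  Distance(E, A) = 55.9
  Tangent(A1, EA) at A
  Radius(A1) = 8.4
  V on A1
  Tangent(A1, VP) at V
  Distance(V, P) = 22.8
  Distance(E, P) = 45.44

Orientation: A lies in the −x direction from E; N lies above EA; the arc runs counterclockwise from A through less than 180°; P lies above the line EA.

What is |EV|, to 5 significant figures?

48.638

Checks: |NV| = 8.400 ✓; ∠(NV, VP) = 90.00° ✓; |VP| = 22.80 ✓; |EP| = 45.44 ✓.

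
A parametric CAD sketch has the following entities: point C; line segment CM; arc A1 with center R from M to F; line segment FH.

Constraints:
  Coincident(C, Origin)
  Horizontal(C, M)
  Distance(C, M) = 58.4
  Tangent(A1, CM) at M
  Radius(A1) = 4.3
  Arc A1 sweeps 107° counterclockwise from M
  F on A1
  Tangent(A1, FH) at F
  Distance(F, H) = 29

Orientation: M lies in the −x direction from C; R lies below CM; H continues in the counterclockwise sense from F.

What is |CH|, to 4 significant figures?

63.47

C is at the origin; CM is horizontal with |CM| = 58.4 and M on the −x side, so M = (-58.40, 0.000). A1 meets CM tangentially, so RM is at right angles to CM, so R = M + (0, -4.3) = (-58.40, -4.300). On A1, M sits at bearing 90° from R; a 107° counterclockwise sweep puts F at bearing 197°, so F = R + 4.3·(cos 197°, sin 197°) = (-62.51, -5.557). Since A1 is tangent to FH there, RF ⟂ FH, so FH runs along (−sin 197°, cos 197°); with |FH| = 29.0, H = (-54.03, -33.29). Then |CH| = |H − C| = 63.47.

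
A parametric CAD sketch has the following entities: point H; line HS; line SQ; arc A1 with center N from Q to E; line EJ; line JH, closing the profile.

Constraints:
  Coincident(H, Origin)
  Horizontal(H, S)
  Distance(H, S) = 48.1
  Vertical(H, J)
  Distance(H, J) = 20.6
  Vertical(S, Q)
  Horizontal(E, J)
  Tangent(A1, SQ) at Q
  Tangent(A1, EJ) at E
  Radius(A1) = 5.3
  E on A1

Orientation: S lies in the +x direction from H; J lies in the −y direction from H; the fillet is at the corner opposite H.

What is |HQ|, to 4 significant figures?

50.47

The virtual corner opposite H is at (48.10, -20.60). Since A1 is tangent to SQ there, NQ ⟂ SQ and since A1 is tangent to EJ there, NE ⟂ EJ, with radius 5.3, so the center N sits 5.3 in from both sides at N = (42.80, -15.30). That places the tangent points at Q = (48.10, -15.30) on SQ and E = (42.80, -20.60) on EJ. Then |HQ| = |Q − H| = 50.47.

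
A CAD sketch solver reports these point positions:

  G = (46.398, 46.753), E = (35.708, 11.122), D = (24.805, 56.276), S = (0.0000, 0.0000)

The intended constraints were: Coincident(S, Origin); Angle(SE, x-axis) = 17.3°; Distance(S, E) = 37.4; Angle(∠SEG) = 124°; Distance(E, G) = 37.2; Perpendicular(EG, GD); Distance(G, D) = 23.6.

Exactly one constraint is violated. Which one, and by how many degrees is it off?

Perpendicular(EG, GD) — off by 7.10°.

S = (0.00, 0.00) ✓; SE at 17.30° ✓; |SE| = 37.40 ✓; ∠SEG = 124.0° ✓; |EG| = 37.20 ✓; ∠(EG, GD) = 82.90° ✗; |GD| = 23.60 ✓.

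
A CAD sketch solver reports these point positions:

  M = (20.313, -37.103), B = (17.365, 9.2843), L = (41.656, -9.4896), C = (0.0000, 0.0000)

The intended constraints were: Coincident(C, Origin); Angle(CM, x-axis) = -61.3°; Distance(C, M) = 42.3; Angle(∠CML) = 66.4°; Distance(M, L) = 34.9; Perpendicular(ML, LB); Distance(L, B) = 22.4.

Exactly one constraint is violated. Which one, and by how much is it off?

Distance(L, B) = 22.4 — off by 8.30.

C = (0.00, 0.00) ✓; CM at -61.30° ✓; |CM| = 42.30 ✓; ∠CML = 66.40° ✓; |ML| = 34.90 ✓; ∠(ML, LB) = 90.00° ✓; |LB| = 30.70 ✗.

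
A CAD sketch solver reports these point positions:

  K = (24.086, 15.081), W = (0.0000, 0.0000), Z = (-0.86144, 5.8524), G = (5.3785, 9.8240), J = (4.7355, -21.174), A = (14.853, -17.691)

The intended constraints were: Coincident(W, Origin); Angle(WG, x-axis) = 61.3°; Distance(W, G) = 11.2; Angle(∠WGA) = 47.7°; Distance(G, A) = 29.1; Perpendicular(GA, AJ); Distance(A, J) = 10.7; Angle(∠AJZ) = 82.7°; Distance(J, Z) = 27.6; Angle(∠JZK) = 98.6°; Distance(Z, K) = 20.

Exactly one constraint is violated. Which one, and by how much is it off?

Distance(Z, K) = 20 — off by 6.60.

W = (0.00, 0.00) ✓; WG at 61.30° ✓; |WG| = 11.20 ✓; ∠WGA = 47.70° ✓; |GA| = 29.10 ✓; ∠(GA, AJ) = 90.00° ✓; |AJ| = 10.70 ✓; ∠AJZ = 82.70° ✓; |JZ| = 27.60 ✓; ∠JZK = 98.60° ✓; |ZK| = 26.60 ✗.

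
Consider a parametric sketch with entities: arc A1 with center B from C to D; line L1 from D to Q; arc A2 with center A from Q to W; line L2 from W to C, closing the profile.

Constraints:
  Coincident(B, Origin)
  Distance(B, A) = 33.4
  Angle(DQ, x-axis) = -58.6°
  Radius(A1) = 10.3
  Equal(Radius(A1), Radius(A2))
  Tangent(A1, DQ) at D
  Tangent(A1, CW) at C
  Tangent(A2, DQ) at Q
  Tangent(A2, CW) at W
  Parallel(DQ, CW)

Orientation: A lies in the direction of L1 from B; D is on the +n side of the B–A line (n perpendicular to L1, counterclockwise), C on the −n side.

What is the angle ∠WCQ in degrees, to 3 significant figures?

31.7°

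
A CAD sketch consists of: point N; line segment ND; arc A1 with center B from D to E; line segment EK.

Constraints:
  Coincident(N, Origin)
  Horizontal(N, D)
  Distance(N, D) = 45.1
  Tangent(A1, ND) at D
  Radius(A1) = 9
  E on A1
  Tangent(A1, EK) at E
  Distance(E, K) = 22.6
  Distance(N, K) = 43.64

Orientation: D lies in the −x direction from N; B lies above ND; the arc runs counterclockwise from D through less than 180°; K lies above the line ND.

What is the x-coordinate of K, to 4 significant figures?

-32.10

Checks: |BE| = 9.000 ✓; ∠(BE, EK) = 90.00° ✓; |EK| = 22.60 ✓; |NK| = 43.64 ✓.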